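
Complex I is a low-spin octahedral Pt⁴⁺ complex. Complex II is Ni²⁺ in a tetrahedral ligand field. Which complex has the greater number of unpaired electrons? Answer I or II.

II

I: Group 10 minus oxidation state +4 gives a d⁶ configuration for Pt⁴⁺; t₂g⁶ eg⁰ → 0 unpaired.
II: Ni sits in group 10; removing 2 electrons leaves Ni²⁺ with 10 − 2 = 8 d electrons; Tetrahedral splitting is small, so the complex is high-spin; e^4 t2^4 → 2 unpaired.
So II has more unpaired electrons.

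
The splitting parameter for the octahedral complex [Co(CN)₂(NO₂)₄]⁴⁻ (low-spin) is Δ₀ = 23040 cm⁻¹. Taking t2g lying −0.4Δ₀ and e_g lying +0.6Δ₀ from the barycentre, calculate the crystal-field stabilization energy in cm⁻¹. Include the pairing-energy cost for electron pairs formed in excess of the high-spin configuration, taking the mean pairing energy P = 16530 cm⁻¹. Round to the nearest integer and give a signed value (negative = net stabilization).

-24942

Ligand charges: 2×(-1) from CN⁻ and 4×(-1) from NO₂⁻ sum to -6; with overall charge -4, Co is +2.
Co sits in group 9; removing 2 electrons leaves Co²⁺ with 9 − 2 = 7 d electrons.
Configuration: t2g^6 e_g^1.
The orbital stabilization is -1.8Δ₀ = -1.8 × 23040 = -41472 cm⁻¹.
Pairing penalty: 3 pairs vs 2 in the high-spin reference → 1 extra × P = 16530 cm⁻¹.
Net CFSE = -41472 + 16530 = -24942 cm⁻¹.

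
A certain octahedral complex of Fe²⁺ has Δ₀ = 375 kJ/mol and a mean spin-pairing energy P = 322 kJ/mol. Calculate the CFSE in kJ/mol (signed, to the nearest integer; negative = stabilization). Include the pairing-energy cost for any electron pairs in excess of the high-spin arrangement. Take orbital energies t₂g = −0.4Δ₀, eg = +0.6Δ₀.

-256

Fe is in group 8, so Fe²⁺ is d⁶ (8 − 2 = 6).
Δ₀ > P, so pairing is preferred: the ground state is low-spin.
That gives t₂g⁶ eg⁰.
Orbital CFSE = -2.4Δ₀ = -2.4 × 375 = -900 kJ/mol.
Excess pairs vs high-spin: 3 − 1 = 2; pairing cost = +644 kJ/mol.
Net CFSE = -900 + 644 = -256 kJ/mol.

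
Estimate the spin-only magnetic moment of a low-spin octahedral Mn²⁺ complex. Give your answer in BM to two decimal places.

1.73 BM

Group 7 minus oxidation state +2 gives a d⁵ configuration for Mn²⁺.
Configuration: t₂g⁵ eg⁰ → 1 unpaired electron.
μ(spin-only) = √[1(1+2)] = √3 ≈ 1.73 BM.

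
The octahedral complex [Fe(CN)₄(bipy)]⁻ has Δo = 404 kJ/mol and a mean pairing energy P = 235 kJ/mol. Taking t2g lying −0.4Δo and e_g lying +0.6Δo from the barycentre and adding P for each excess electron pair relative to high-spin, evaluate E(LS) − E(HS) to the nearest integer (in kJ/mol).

Ligand charges: 4×(-1) from CN⁻ and 1×(+0) from bipy sum to -4; with overall charge -1, Fe is +3.
Fe sits in group 8; removing 3 electrons leaves Fe³⁺ with 8 − 3 = 5 d electrons.
High-spin: t2g^3 e_g^2, CFSE = 0.0Δo = 0 kJ/mol.
Low-spin t2g^5 e_g^0 gives -2.0Δo = -808 kJ/mol, but forming 2 extra pairs costs 2P = 470 kJ/mol, so E(LS) = -808 + 470 = -338 kJ/mol.
E(LS) − E(HS) = -338 − (0) = -338 kJ/mol.

-338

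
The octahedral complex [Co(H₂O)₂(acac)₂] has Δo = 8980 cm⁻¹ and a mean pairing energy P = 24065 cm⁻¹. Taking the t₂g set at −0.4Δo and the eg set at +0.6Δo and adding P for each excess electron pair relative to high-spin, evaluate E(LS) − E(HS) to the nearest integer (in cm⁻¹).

15085

Ligand charges: 2×(+0) from H₂O and 2×(-1) from acac⁻ sum to -2; with overall charge +0, Co is +2.
Co is in group 9, so Co²⁺ is d⁷ (9 − 2 = 7).
In the high-spin limit (t₂g⁵ eg²) the orbital term is -0.8Δo = -7184 cm⁻¹, with no excess pairing.
Low-spin: t₂g⁶ eg¹, orbital CFSE = -1.8Δo = -16164 cm⁻¹; plus 1 excess pair × P = +24065 cm⁻¹; total 7901 cm⁻¹.
Thus E(LS) − E(HS) = 15085 cm⁻¹.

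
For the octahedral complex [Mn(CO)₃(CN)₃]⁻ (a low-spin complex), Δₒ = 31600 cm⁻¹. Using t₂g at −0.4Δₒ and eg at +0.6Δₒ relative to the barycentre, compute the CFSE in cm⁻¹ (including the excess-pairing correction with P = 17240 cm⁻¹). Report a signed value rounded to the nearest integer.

Ligand charges: 3×(+0) from CO and 3×(-1) from CN⁻ sum to -3; with overall charge -1, Mn is +2.
Mn sits in group 7; removing 2 electrons leaves Mn²⁺ with 7 − 2 = 5 d electrons.
Configuration: t₂g⁵ eg⁰.
The orbital stabilization is -2.0Δₒ = -2.0 × 31600 = -63200 cm⁻¹.
High-spin d⁵ would be t₂g³ eg² with 0 pairs; low-spin has 2, so 2 excess pairs cost +2P = +34480 cm⁻¹.
Overall CFSE = -63200 + 34480 = -28720 cm⁻¹.

-28720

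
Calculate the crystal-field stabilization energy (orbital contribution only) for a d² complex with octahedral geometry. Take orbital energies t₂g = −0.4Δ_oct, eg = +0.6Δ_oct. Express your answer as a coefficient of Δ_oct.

Configuration: t₂g² eg⁰.
CFSE = 2(-0.4Δ_oct) + 0(0.6Δ_oct) = -0.8Δ_oct + 0.0Δ_oct = -0.8Δ_oct.

-0.8 Δ_oct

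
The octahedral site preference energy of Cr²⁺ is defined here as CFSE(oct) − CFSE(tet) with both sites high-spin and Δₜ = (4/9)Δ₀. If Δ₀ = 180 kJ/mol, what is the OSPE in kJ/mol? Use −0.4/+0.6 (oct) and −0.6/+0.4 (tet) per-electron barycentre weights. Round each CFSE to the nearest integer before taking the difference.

-76

Cr²⁺: group 6, so d-count = 6 − 2 = 4.
Octahedral (high-spin): t₂g³ eg¹, CFSE = 3(−0.4) + 1(+0.6) = -0.6Δ₀ = -0.6 × 180 = -108 kJ/mol.
Tetrahedral e² t₂² gives -0.4Δₜ = -0.4 × (4/9) × 180 = -32 kJ/mol.
OSPE = CFSE(oct) − CFSE(tet) = -108 − (-32) = -76 kJ/mol.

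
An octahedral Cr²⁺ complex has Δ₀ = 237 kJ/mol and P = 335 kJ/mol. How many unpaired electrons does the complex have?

4

Cr²⁺: group 6, so d-count = 6 − 2 = 4.
Here Δ₀ < P (237 < 335), so the high-spin state is favoured.
Filling d⁴ accordingly: t2g^3 e_g^1.
Unpaired electrons: 4.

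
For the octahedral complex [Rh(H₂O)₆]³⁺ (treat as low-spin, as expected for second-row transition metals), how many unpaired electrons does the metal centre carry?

H₂O is neutral, so the +3 overall charge sits on Rh: oxidation state +3.
Rh³⁺: group 9, so d-count = 9 − 3 = 6.
Configuration: t2g^6 e_g^0, giving 0 unpaired electrons.

0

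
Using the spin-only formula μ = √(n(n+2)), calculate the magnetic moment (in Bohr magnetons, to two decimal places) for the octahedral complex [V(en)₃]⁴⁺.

1.73 Bohr magnetons

en is neutral, so the +4 overall charge sits on V: oxidation state +4.
V is in group 5, so V⁴⁺ is d¹ (5 − 4 = 1).
For octahedral d¹ the high- and low-spin configurations coincide.
Configuration: t₂g¹ eg⁰ → 1 unpaired electron.
μ(spin-only) = √[1(1+2)] = √3 ≈ 1.73 Bohr magnetons.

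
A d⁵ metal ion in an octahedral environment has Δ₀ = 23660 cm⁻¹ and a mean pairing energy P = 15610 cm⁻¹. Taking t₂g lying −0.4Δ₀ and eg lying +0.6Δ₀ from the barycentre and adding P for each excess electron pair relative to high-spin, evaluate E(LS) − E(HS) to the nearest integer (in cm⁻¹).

High-spin d⁵ fills as t₂g³ eg² with CFSE 3(−0.4) + 2(+0.6) = 0.0Δ₀ = 0 cm⁻¹.
For low-spin the configuration is t₂g⁵ eg⁰: orbital energy -2.0 × 23660 = -47320 cm⁻¹, and 2 additional pairs relative to high-spin add 31220 cm⁻¹, giving -16100 cm⁻¹.
E(LS) − E(HS) = -16100 − (0) = -16100 cm⁻¹.

-16100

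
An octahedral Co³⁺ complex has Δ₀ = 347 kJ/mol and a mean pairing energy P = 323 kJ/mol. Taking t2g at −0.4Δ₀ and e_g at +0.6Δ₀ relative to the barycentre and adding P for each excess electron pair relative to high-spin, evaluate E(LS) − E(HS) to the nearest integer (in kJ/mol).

-48

Co³⁺: group 9, so d-count = 9 − 3 = 6.
In the high-spin limit (t2g^4 e_g^2) the orbital term is -0.4Δ₀ = -139 kJ/mol, with no excess pairing.
Low-spin: t2g^6 e_g^0, orbital CFSE = -2.4Δ₀ = -833 kJ/mol; plus 2 excess pairs × P = +646 kJ/mol; total -187 kJ/mol.
The difference is -187 − (-139) = -48 kJ/mol, so low-spin lies lower.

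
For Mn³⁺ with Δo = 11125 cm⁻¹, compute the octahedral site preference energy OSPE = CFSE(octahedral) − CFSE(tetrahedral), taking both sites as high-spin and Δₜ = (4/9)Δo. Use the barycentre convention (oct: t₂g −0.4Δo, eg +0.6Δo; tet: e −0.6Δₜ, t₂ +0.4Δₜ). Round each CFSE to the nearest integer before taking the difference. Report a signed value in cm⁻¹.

Mn³⁺: group 7, so d-count = 7 − 3 = 4.
Octahedral (high-spin): t2g^3 e_g^1, CFSE = 3(−0.4) + 1(+0.6) = -0.6Δo = -0.6 × 11125 = -6675 cm⁻¹.
Tetrahedral e^2 t2^2 gives -0.4Δₜ = -0.4 × (4/9) × 11125 = -1978 cm⁻¹.
OSPE = -6675 − (-1978) = -4697 cm⁻¹.

-4697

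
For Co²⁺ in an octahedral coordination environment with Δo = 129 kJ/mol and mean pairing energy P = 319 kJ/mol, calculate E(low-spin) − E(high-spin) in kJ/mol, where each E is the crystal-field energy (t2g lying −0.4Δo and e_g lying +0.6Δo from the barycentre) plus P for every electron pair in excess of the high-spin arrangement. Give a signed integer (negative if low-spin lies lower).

190

Co is in group 9, so Co²⁺ is d⁷ (9 − 2 = 7).
High-spin d⁷ fills as t2g^5 e_g^2 with CFSE 5(−0.4) + 2(+0.6) = -0.8Δo = -103 kJ/mol.
For low-spin the configuration is t2g^6 e_g^1: orbital energy -1.8 × 129 = -232 kJ/mol, and 1 additional pair relative to high-spin adds 319 kJ/mol, giving 87 kJ/mol.
Thus E(LS) − E(HS) = 190 kJ/mol.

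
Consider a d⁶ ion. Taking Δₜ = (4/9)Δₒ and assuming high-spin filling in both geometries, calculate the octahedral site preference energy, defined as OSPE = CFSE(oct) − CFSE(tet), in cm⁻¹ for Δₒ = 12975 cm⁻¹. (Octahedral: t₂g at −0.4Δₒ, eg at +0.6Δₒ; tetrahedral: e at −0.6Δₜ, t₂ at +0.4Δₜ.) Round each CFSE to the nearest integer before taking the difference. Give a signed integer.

In an octahedral site d⁶ (HS) is t₂g⁴ eg², giving CFSE(oct) = -0.4Δₒ = -5190 cm⁻¹.
In a tetrahedral site the filling is e³ t₂³: CFSE(tet) = -0.6Δₜ = -0.6 × (4/9)(12975) = -3460 cm⁻¹.
Subtracting, OSPE = -5190 − (-3460) = -1730 cm⁻¹.

-1730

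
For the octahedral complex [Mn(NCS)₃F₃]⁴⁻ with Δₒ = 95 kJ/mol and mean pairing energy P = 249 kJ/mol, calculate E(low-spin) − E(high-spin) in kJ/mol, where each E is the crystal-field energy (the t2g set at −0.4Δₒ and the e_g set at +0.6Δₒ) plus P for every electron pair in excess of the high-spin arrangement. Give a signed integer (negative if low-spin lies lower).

Ligand charges: 3×(-1) from NCS⁻ and 3×(-1) from F⁻ sum to -6; with overall charge -4, Mn is +2.
Mn²⁺: group 7, so d-count = 7 − 2 = 5.
High-spin d⁵ fills as t2g^3 e_g^2 with CFSE 3(−0.4) + 2(+0.6) = 0.0Δₒ = 0 kJ/mol.
Low-spin t2g^5 e_g^0 gives -2.0Δₒ = -190 kJ/mol, but forming 2 extra pairs costs 2P = 498 kJ/mol, so E(LS) = -190 + 498 = 308 kJ/mol.
The difference is 308 − (0) = 308 kJ/mol, so high-spin lies lower.

308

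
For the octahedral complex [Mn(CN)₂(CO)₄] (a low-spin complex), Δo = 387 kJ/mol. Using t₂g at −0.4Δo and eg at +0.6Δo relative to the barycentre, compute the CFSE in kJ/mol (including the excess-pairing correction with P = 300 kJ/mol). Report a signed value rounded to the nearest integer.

-174

Ligand charges: 2×(-1) from CN⁻ and 4×(+0) from CO sum to -2; with overall charge +0, Mn is +2.
Mn is in group 7, so Mn²⁺ is d⁵ (7 − 2 = 5).
Configuration: t₂g⁵ eg⁰.
The orbital stabilization is -2.0Δo = -2.0 × 387 = -774 kJ/mol.
High-spin d⁵ would be t₂g³ eg² with 0 pairs; low-spin has 2, so 2 excess pairs cost +2P = +600 kJ/mol.
Overall CFSE = -774 + 600 = -174 kJ/mol.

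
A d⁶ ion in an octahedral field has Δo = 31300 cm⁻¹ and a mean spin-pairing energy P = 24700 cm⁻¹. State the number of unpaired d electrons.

0

Since Δo = 31300 cm⁻¹ > P = 24700 cm⁻¹, the complex adopts the low-spin configuration.
Configuration: t2g^6 e_g^0.
Unpaired electrons: 0.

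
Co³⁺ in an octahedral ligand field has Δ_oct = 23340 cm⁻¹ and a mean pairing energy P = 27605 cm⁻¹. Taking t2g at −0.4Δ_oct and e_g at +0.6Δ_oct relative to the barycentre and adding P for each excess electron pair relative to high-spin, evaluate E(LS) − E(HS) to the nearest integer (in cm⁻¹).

Co is in group 9, so Co³⁺ is d⁶ (9 − 3 = 6).
In the high-spin limit (t2g^4 e_g^2) the orbital term is -0.4Δ_oct = -9336 cm⁻¹, with no excess pairing.
For low-spin the configuration is t2g^6 e_g^0: orbital energy -2.4 × 23340 = -56016 cm⁻¹, and 2 additional pairs relative to high-spin add 55210 cm⁻¹, giving -806 cm⁻¹.
Thus E(LS) − E(HS) = 8530 cm⁻¹.

8530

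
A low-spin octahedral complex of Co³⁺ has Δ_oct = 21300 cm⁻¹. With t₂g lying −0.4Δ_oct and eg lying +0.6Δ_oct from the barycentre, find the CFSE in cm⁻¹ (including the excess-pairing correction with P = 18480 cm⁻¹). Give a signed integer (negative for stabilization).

-14160

Group 9 minus oxidation state +3 gives a d⁶ configuration for Co³⁺.
Electron filling gives t₂g⁶ eg⁰.
Orbital CFSE = 6(-0.4) + 0(0.6) = -2.4Δ_oct = -2.4 × 21300 = -51120 cm⁻¹.
Pairing penalty: 3 pairs vs 1 in the high-spin reference → 2 extra × P = 36960 cm⁻¹.
Combining: -51120 + 36960 = -14160 cm⁻¹.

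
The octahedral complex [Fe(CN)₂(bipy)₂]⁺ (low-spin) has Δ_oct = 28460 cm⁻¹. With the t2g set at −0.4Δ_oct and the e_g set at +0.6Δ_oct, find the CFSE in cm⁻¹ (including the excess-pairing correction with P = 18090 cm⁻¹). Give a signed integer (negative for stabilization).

-20740

Ligand charges: 2×(-1) from CN⁻ and 2×(+0) from bipy sum to -2; with overall charge +1, Fe is +3.
Group 8 minus oxidation state +3 gives a d⁵ configuration for Fe³⁺.
Configuration: t2g^5 e_g^0.
CFSE(orbital) = 5×(-0.4Δ_oct) + 0×(0.6Δ_oct) = -2.0Δ_oct; with Δ_oct = 28460 cm⁻¹ that is -56920 cm⁻¹.
Pairing penalty: 2 pairs vs 0 in the high-spin reference → 2 extra × P = 36180 cm⁻¹.
Overall CFSE = -56920 + 36180 = -20740 cm⁻¹.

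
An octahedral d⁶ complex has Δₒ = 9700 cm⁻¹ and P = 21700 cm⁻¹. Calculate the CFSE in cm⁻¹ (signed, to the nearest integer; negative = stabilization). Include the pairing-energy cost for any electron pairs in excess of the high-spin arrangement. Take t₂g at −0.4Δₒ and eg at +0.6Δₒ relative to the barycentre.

-3880

Δₒ < P, so pairing is avoided: the ground state is high-spin.
That gives t₂g⁴ eg².
Orbital CFSE = -0.4Δₒ = -0.4 × 9700 = -3880 cm⁻¹.
High-spin has no excess pairs, so no pairing correction applies.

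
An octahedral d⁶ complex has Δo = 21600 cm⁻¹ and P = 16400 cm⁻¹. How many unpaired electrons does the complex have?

Here Δo > P (21600 > 16400), so the low-spin state is favoured.
Filling d⁶ accordingly: t₂g⁶ eg⁰.
Unpaired electrons: 0.

0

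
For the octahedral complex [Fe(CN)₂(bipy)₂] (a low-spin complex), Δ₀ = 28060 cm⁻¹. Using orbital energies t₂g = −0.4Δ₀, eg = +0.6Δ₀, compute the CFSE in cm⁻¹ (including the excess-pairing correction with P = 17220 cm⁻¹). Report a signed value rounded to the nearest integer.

-32904

Ligand charges: 2×(-1) from CN⁻ and 2×(+0) from bipy sum to -2; with overall charge +0, Fe is +2.
Fe sits in group 8; removing 2 electrons leaves Fe²⁺ with 8 − 2 = 6 d electrons.
The d⁶ electrons fill as t₂g⁶ eg⁰.
Orbital CFSE = 6(-0.4) + 0(0.6) = -2.4Δ₀ = -2.4 × 28060 = -67344 cm⁻¹.
Relative to high-spin t₂g⁴ eg² (1 paired), the low-spin configuration has 2 additional pairs, contributing +2 × 17220 = +34440 cm⁻¹.
Net CFSE = -67344 + 34440 = -32904 cm⁻¹.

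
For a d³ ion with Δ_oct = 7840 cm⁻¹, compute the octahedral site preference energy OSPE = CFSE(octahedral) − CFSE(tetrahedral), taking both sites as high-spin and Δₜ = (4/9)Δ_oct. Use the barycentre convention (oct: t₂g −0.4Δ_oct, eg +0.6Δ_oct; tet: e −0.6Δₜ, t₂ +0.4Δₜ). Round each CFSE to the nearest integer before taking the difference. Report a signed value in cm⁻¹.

Octahedral (high-spin): t2g^3 e_g^0, CFSE = 3(−0.4) + 0(+0.6) = -1.2Δ_oct = -1.2 × 7840 = -9408 cm⁻¹.
Tetrahedral e^2 t2^1 gives -0.8Δₜ = -0.8 × (4/9) × 7840 = -2788 cm⁻¹.
OSPE = -9408 − (-2788) = -6620 cm⁻¹.

-6620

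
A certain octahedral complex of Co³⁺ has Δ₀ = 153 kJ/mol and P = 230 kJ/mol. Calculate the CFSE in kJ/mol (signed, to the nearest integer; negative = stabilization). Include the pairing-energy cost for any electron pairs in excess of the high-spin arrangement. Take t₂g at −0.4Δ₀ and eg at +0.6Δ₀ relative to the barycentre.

Co is in group 9, so Co³⁺ is d⁶ (9 − 3 = 6).
Here Δ₀ < P (153 < 230), so the high-spin state is favoured.
Filling d⁶ accordingly: t₂g⁴ eg².
Orbital CFSE = -0.4Δ₀ = -0.4 × 153 = -61 kJ/mol.
High-spin has no excess pairs, so no pairing correction applies.

-61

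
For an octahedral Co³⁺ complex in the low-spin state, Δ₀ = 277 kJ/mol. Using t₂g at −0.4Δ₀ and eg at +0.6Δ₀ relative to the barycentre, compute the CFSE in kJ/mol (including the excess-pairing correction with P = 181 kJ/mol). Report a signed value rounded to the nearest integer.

-303

Group 9 minus oxidation state +3 gives a d⁶ configuration for Co³⁺.
The d⁶ electrons fill as t₂g⁶ eg⁰.
The orbital stabilization is -2.4Δ₀ = -2.4 × 277 = -665 kJ/mol.
High-spin d⁶ would be t₂g⁴ eg² with 1 pair; low-spin has 3, so 2 excess pairs cost +2P = +362 kJ/mol.
Combining: -665 + 362 = -303 kJ/mol.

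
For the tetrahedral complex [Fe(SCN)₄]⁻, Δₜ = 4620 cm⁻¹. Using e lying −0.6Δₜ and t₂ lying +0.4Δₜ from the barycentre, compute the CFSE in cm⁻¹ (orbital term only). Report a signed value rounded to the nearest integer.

0

Each SCN⁻ contributes -1; 4 × (-1) = -4. With overall charge -1, Fe is in the +3 oxidation state.
Fe sits in group 8; removing 3 electrons leaves Fe³⁺ with 8 − 3 = 5 d electrons.
Tetrahedral fields are weak (Δₜ ≈ 4/9 Δₒ), so electrons fill high-spin.
Electron filling gives e² t₂³.
Orbital CFSE = 2(-0.6) + 3(0.4) = 0.0Δₜ = 0.0 × 4620 = 0 cm⁻¹.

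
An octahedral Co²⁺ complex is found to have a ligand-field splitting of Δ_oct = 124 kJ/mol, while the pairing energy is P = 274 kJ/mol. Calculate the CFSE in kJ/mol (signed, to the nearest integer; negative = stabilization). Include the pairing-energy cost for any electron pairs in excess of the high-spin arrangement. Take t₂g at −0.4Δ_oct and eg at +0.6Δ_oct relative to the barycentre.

-99

Co sits in group 9; removing 2 electrons leaves Co²⁺ with 9 − 2 = 7 d electrons.
Since Δ_oct = 124 kJ/mol < P = 274 kJ/mol, the complex adopts the high-spin configuration.
Filling d⁷ accordingly: t₂g⁵ eg².
Orbital CFSE = -0.8Δ_oct = -0.8 × 124 = -99 kJ/mol.
High-spin has no excess pairs, so no pairing correction applies.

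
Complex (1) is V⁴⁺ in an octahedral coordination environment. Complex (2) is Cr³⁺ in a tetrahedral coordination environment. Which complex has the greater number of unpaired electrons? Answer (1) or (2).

(2)

(1): V⁴⁺: group 5, so d-count = 5 − 4 = 1; t2g^1 e_g^0 → 1 unpaired.
(2): Cr is in group 6, so Cr³⁺ is d³ (6 − 3 = 3); Tetrahedral splitting is small, so the complex is high-spin; e² t₂¹ → 3 unpaired.
So (2) has more unpaired electrons.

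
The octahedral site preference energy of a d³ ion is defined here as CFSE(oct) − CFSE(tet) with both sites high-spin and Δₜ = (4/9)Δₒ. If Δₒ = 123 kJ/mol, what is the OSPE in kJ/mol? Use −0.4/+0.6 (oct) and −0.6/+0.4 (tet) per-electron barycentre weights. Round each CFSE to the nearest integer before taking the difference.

Octahedral high-spin t2g^3 e_g^0: CFSE = -1.2 × 123 = -148 kJ/mol.
In a tetrahedral site the filling is e^2 t2^1: CFSE(tet) = -0.8Δₜ = -0.8 × (4/9)(123) = -44 kJ/mol.
OSPE = CFSE(oct) − CFSE(tet) = -148 − (-44) = -104 kJ/mol.

-104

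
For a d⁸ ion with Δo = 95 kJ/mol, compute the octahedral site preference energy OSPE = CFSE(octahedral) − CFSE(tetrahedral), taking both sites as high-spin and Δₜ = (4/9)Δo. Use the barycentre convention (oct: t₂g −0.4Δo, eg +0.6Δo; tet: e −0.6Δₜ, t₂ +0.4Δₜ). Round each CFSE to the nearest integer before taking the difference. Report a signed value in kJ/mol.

In an octahedral site d⁸ (HS) is t₂g⁶ eg², giving CFSE(oct) = -1.2Δo = -114 kJ/mol.
Tetrahedral e⁴ t₂⁴ gives -0.8Δₜ = -0.8 × (4/9) × 95 = -34 kJ/mol.
Subtracting, OSPE = -114 − (-34) = -80 kJ/mol.

-80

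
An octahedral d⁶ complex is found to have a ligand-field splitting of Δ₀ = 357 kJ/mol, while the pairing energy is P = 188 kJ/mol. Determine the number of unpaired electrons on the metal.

0

Since Δ₀ = 357 kJ/mol > P = 188 kJ/mol, the complex adopts the low-spin configuration.
Filling d⁶ accordingly: t₂g⁶ eg⁰.
Unpaired electrons: 0.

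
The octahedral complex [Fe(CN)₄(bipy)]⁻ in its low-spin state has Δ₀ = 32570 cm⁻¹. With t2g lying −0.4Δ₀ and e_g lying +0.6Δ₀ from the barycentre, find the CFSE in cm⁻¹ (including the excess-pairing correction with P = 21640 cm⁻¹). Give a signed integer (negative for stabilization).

-21860

Ligand charges: 4×(-1) from CN⁻ and 1×(+0) from bipy sum to -4; with overall charge -1, Fe is +3.
Fe³⁺: group 8, so d-count = 8 − 3 = 5.
Configuration: t2g^5 e_g^0.
CFSE(orbital) = 5×(-0.4Δ₀) + 0×(0.6Δ₀) = -2.0Δ₀; with Δ₀ = 32570 cm⁻¹ that is -65140 cm⁻¹.
High-spin d⁵ would be t2g^3 e_g^2 with 0 pairs; low-spin has 2, so 2 excess pairs cost +2P = +43280 cm⁻¹.
Combining: -65140 + 43280 = -21860 cm⁻¹.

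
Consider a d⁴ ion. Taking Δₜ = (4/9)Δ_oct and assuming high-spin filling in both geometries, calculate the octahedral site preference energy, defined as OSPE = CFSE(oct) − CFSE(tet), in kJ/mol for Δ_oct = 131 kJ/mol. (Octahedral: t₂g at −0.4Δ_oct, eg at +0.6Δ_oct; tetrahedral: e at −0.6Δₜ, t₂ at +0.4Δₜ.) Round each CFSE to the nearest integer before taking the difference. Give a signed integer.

Octahedral (high-spin): t2g^3 e_g^1, CFSE = 3(−0.4) + 1(+0.6) = -0.6Δ_oct = -0.6 × 131 = -79 kJ/mol.
Tetrahedral e^2 t2^2 gives -0.4Δₜ = -0.4 × (4/9) × 131 = -23 kJ/mol.
OSPE = -79 − (-23) = -56 kJ/mol.

-56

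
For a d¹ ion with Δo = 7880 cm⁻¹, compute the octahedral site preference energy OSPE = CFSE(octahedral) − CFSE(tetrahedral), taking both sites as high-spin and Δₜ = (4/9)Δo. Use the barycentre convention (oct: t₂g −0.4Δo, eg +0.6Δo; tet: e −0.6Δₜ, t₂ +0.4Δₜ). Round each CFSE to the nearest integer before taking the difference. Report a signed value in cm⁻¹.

Octahedral high-spin t2g^1 e_g^0: CFSE = -0.4 × 7880 = -3152 cm⁻¹.
Tetrahedral e^1 t2^0 gives -0.6Δₜ = -0.6 × (4/9) × 7880 = -2101 cm⁻¹.
Subtracting, OSPE = -3152 − (-2101) = -1051 cm⁻¹.

-1051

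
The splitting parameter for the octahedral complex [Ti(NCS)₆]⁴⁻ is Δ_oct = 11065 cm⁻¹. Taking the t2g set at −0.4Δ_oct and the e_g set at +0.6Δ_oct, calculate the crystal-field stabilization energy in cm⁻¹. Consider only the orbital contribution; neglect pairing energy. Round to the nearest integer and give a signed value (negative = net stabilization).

Each NCS⁻ contributes -1; 6 × (-1) = -6. With overall charge -4, Ti is in the +2 oxidation state.
Group 4 minus oxidation state +2 gives a d² configuration for Ti²⁺.
The d² electrons fill as t2g^2 e_g^0.
CFSE(orbital) = 2×(-0.4Δ_oct) + 0×(0.6Δ_oct) = -0.8Δ_oct; with Δ_oct = 11065 cm⁻¹ that is -8852 cm⁻¹.

-8852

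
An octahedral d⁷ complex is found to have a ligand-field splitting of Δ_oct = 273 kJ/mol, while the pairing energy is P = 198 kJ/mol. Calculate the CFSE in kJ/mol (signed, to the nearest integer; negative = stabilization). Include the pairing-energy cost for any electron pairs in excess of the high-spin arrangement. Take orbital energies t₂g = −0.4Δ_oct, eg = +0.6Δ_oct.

-293

With Δ_oct > P the complex is low-spin.
Filling d⁷ accordingly: t₂g⁶ eg¹.
Orbital CFSE = -1.8Δ_oct = -1.8 × 273 = -491 kJ/mol.
Excess pairs vs high-spin: 3 − 2 = 1; pairing cost = +198 kJ/mol.
Net CFSE = -491 + 198 = -293 kJ/mol.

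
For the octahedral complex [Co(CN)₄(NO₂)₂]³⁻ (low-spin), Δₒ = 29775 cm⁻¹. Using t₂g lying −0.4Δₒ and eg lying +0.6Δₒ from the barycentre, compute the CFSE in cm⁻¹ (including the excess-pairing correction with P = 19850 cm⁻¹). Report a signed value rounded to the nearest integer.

Ligand charges: 4×(-1) from CN⁻ and 2×(-1) from NO₂⁻ sum to -6; with overall charge -3, Co is +3.
Co is in group 9, so Co³⁺ is d⁶ (9 − 3 = 6).
Configuration: t₂g⁶ eg⁰.
The orbital stabilization is -2.4Δₒ = -2.4 × 29775 = -71460 cm⁻¹.
High-spin d⁶ would be t₂g⁴ eg² with 1 pair; low-spin has 3, so 2 excess pairs cost +2P = +39700 cm⁻¹.
Overall CFSE = -71460 + 39700 = -31760 cm⁻¹.

-31760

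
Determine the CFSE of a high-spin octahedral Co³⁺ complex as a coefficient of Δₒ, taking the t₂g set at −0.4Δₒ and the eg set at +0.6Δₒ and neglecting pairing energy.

Co³⁺: group 9, so d-count = 9 − 3 = 6.
Configuration: t₂g⁴ eg².
CFSE = 4(-0.4Δₒ) + 2(0.6Δₒ) = -1.6Δₒ + 1.2Δₒ = -0.4Δₒ.

-0.4 Δₒ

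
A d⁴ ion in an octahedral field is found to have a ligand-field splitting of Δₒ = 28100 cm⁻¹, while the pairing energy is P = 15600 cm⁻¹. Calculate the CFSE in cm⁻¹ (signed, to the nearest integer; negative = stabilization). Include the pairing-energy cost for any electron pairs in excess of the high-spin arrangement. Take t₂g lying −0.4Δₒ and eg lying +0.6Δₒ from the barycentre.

Δₒ > P, so pairing is preferred: the ground state is low-spin.
Configuration: t₂g⁴ eg⁰.
Orbital CFSE = -1.6Δₒ = -1.6 × 28100 = -44960 cm⁻¹.
Excess pairs vs high-spin: 1 − 0 = 1; pairing cost = +15600 cm⁻¹.
Net CFSE = -44960 + 15600 = -29360 cm⁻¹.

-29360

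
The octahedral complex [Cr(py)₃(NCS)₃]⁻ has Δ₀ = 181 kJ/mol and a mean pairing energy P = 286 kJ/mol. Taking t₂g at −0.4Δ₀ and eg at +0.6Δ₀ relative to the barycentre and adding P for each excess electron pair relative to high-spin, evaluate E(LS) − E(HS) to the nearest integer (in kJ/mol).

Ligand charges: 3×(+0) from py and 3×(-1) from NCS⁻ sum to -3; with overall charge -1, Cr is +2.
Cr sits in group 6; removing 2 electrons leaves Cr²⁺ with 6 − 2 = 4 d electrons.
High-spin d⁴ fills as t₂g³ eg¹ with CFSE 3(−0.4) + 1(+0.6) = -0.6Δ₀ = -109 kJ/mol.
Low-spin: t₂g⁴ eg⁰, orbital CFSE = -1.6Δ₀ = -290 kJ/mol; plus 1 excess pair × P = +286 kJ/mol; total -4 kJ/mol.
The difference is -4 − (-109) = 105 kJ/mol, so high-spin lies lower.

105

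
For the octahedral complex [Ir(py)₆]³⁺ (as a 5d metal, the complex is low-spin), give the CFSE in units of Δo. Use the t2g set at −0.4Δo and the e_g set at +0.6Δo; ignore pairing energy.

py is neutral, so the +3 overall charge sits on Ir: oxidation state +3.
Group 9 minus oxidation state +3 gives a d⁶ configuration for Ir³⁺.
Configuration: t2g^6 e_g^0.
CFSE = 6(-0.4Δo) + 0(0.6Δo) = -2.4Δo + 0.0Δo = -2.4Δo.

-2.4 Δo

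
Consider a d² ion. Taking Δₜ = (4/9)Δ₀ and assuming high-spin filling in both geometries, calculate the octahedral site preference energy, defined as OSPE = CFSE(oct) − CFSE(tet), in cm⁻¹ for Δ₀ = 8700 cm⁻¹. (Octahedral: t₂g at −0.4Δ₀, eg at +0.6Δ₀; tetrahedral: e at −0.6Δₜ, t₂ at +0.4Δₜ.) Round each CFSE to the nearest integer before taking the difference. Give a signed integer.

-2320

Octahedral (high-spin): t₂g² eg⁰, CFSE = 2(−0.4) + 0(+0.6) = -0.8Δ₀ = -0.8 × 8700 = -6960 cm⁻¹.
Tetrahedral: e² t₂⁰, CFSE = 2(−0.6) + 0(+0.4) = -1.2Δₜ = -1.2 × (4/9) × 8700 = -4640 cm⁻¹.
Subtracting, OSPE = -6960 − (-4640) = -2320 cm⁻¹.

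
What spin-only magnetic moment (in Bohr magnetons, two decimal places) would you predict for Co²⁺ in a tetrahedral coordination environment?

Co sits in group 9; removing 2 electrons leaves Co²⁺ with 9 − 2 = 7 d electrons.
With tetrahedral geometry the complex is necessarily high-spin.
Configuration: e^4 t2^3 → 3 unpaired electrons.
μ(spin-only) = √[3(3+2)] = √15 ≈ 3.87 Bohr magnetons.

3.87 Bohr magnetons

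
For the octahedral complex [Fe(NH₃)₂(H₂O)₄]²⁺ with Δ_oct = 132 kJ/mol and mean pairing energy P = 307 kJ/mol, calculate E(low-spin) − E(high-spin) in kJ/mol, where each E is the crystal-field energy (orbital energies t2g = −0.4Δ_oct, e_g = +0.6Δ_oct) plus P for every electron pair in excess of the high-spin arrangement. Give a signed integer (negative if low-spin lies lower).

350

Ligand charges: 2×(+0) from NH₃ and 4×(+0) from H₂O sum to +0; with overall charge +2, Fe is +2.
Fe is in group 8, so Fe²⁺ is d⁶ (8 − 2 = 6).
High-spin: t2g^4 e_g^2, CFSE = -0.4Δ_oct = -53 kJ/mol.
For low-spin the configuration is t2g^6 e_g^0: orbital energy -2.4 × 132 = -317 kJ/mol, and 2 additional pairs relative to high-spin add 614 kJ/mol, giving 297 kJ/mol.
The difference is 297 − (-53) = 350 kJ/mol, so high-spin lies lower.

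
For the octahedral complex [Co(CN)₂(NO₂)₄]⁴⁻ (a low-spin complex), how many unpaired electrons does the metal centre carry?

1

Ligand charges: 2×(-1) from CN⁻ and 4×(-1) from NO₂⁻ sum to -6; with overall charge -4, Co is +2.
Group 9 minus oxidation state +2 gives a d⁷ configuration for Co²⁺.
Configuration: t2g^6 e_g^1, giving 1 unpaired electron.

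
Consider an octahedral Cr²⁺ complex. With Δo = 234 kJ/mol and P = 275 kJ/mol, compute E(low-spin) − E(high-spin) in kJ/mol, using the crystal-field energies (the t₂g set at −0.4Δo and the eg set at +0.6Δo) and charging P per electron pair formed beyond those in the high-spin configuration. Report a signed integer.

Cr²⁺: group 6, so d-count = 6 − 2 = 4.
High-spin d⁴ fills as t₂g³ eg¹ with CFSE 3(−0.4) + 1(+0.6) = -0.6Δo = -140 kJ/mol.
For low-spin the configuration is t₂g⁴ eg⁰: orbital energy -1.6 × 234 = -374 kJ/mol, and 1 additional pair relative to high-spin adds 275 kJ/mol, giving -99 kJ/mol.
Thus E(LS) − E(HS) = 41 kJ/mol.

41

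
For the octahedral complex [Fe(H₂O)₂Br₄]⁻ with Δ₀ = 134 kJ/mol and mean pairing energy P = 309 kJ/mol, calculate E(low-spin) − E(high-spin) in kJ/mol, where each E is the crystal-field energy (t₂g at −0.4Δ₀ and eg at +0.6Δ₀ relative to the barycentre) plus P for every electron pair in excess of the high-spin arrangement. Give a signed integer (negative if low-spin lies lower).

Ligand charges: 2×(+0) from H₂O and 4×(-1) from Br⁻ sum to -4; with overall charge -1, Fe is +3.
Group 8 minus oxidation state +3 gives a d⁵ configuration for Fe³⁺.
High-spin: t₂g³ eg², CFSE = 0.0Δ₀ = 0 kJ/mol.
Low-spin t₂g⁵ eg⁰ gives -2.0Δ₀ = -268 kJ/mol, but forming 2 extra pairs costs 2P = 618 kJ/mol, so E(LS) = -268 + 618 = 350 kJ/mol.
The difference is 350 − (0) = 350 kJ/mol, so high-spin lies lower.

350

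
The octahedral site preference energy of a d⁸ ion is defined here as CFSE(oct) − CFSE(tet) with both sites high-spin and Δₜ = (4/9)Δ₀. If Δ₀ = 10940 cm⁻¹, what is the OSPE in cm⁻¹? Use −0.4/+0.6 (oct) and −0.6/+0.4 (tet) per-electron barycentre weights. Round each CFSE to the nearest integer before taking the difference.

-9238

In an octahedral site d⁸ (HS) is t2g^6 e_g^2, giving CFSE(oct) = -1.2Δ₀ = -13128 cm⁻¹.
In a tetrahedral site the filling is e^4 t2^4: CFSE(tet) = -0.8Δₜ = -0.8 × (4/9)(10940) = -3890 cm⁻¹.
OSPE = -13128 − (-3890) = -9238 cm⁻¹.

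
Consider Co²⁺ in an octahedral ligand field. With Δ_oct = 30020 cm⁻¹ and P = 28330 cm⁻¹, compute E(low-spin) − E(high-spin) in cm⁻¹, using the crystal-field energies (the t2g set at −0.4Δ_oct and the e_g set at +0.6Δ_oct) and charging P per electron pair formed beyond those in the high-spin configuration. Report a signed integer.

Co sits in group 9; removing 2 electrons leaves Co²⁺ with 9 − 2 = 7 d electrons.
In the high-spin limit (t2g^5 e_g^2) the orbital term is -0.8Δ_oct = -24016 cm⁻¹, with no excess pairing.
Low-spin: t2g^6 e_g^1, orbital CFSE = -1.8Δ_oct = -54036 cm⁻¹; plus 1 excess pair × P = +28330 cm⁻¹; total -25706 cm⁻¹.
The difference is -25706 − (-24016) = -1690 cm⁻¹, so low-spin lies lower.

-1690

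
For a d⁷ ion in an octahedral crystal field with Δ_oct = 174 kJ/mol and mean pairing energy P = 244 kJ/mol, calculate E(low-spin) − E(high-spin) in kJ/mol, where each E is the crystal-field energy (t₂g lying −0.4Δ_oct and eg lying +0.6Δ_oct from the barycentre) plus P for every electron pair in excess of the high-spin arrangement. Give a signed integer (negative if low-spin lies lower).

High-spin: t₂g⁵ eg², CFSE = -0.8Δ_oct = -139 kJ/mol.
For low-spin the configuration is t₂g⁶ eg¹: orbital energy -1.8 × 174 = -313 kJ/mol, and 1 additional pair relative to high-spin adds 244 kJ/mol, giving -69 kJ/mol.
Thus E(LS) − E(HS) = 70 kJ/mol.

70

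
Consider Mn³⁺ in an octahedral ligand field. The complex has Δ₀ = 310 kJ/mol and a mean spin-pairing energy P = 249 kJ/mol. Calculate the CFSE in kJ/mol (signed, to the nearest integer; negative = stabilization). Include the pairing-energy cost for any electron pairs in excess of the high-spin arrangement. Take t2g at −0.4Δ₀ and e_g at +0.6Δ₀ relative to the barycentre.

-247

Mn sits in group 7; removing 3 electrons leaves Mn³⁺ with 7 − 3 = 4 d electrons.
With Δ₀ > P the complex is low-spin.
Filling d⁴ accordingly: t2g^4 e_g^0.
Orbital CFSE = -1.6Δ₀ = -1.6 × 310 = -496 kJ/mol.
Excess pairs vs high-spin: 1 − 0 = 1; pairing cost = +249 kJ/mol.
Net CFSE = -496 + 249 = -247 kJ/mol.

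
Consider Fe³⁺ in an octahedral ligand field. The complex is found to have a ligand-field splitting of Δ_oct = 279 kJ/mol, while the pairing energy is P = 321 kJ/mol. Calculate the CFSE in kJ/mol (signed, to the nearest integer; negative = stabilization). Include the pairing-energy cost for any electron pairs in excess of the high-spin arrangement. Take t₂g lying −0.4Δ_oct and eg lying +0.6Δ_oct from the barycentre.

Fe is in group 8, so Fe³⁺ is d⁵ (8 − 3 = 5).
Since Δ_oct = 279 kJ/mol < P = 321 kJ/mol, the complex adopts the high-spin configuration.
Filling d⁵ accordingly: t₂g³ eg².
Orbital CFSE = 0.0Δ_oct = 0.0 × 279 = 0 kJ/mol.
High-spin has no excess pairs, so no pairing correction applies.

0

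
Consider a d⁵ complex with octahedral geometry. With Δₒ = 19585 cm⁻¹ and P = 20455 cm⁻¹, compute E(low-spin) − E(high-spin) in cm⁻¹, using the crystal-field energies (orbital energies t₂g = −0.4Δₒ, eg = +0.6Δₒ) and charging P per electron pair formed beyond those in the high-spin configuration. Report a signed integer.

1740

High-spin d⁵ fills as t₂g³ eg² with CFSE 3(−0.4) + 2(+0.6) = 0.0Δₒ = 0 cm⁻¹.
Low-spin: t₂g⁵ eg⁰, orbital CFSE = -2.0Δₒ = -39170 cm⁻¹; plus 2 excess pairs × P = +40910 cm⁻¹; total 1740 cm⁻¹.
The difference is 1740 − (0) = 1740 cm⁻¹, so high-spin lies lower.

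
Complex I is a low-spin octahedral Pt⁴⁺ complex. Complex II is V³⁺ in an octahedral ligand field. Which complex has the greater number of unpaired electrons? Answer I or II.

I: Pt is in group 10, so Pt⁴⁺ is d⁶ (10 − 4 = 6); t₂g⁶ eg⁰ → 0 unpaired.
II: V³⁺: group 5, so d-count = 5 − 3 = 2; t2g^2 e_g^0 → 2 unpaired.
So II has more unpaired electrons.

II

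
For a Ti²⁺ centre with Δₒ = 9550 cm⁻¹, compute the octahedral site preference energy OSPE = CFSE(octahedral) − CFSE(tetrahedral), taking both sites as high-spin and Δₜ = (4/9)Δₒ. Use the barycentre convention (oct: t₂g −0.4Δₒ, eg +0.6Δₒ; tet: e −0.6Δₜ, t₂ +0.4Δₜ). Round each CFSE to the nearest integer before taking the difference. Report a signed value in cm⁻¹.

-2547

Ti sits in group 4; removing 2 electrons leaves Ti²⁺ with 4 − 2 = 2 d electrons.
Octahedral high-spin t₂g² eg⁰: CFSE = -0.8 × 9550 = -7640 cm⁻¹.
Tetrahedral: e² t₂⁰, CFSE = 2(−0.6) + 0(+0.4) = -1.2Δₜ = -1.2 × (4/9) × 9550 = -5093 cm⁻¹.
OSPE = -7640 − (-5093) = -2547 cm⁻¹.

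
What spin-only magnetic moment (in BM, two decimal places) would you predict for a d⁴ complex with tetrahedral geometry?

Tetrahedral splitting is small, so the complex is high-spin.
Configuration: e² t₂² → 4 unpaired electrons.
μ(spin-only) = √[4(4+2)] = √24 ≈ 4.90 BM.

4.90 BM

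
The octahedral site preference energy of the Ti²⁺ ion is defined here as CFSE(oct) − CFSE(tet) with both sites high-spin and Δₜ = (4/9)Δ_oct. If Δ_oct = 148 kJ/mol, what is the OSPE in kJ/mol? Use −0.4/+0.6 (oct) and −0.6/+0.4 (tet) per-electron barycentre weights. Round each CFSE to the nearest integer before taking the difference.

-39

Ti²⁺: group 4, so d-count = 4 − 2 = 2.
In an octahedral site d² (HS) is t₂g² eg⁰, giving CFSE(oct) = -0.8Δ_oct = -118 kJ/mol.
In a tetrahedral site the filling is e² t₂⁰: CFSE(tet) = -1.2Δₜ = -1.2 × (4/9)(148) = -79 kJ/mol.
Subtracting, OSPE = -118 − (-79) = -39 kJ/mol.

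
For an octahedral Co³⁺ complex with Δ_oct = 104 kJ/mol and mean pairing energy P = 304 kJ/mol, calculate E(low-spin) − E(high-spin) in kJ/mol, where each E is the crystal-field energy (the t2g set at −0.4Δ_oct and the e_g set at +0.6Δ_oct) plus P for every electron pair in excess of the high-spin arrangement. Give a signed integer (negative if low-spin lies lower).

400

Co³⁺: group 9, so d-count = 9 − 3 = 6.
In the high-spin limit (t2g^4 e_g^2) the orbital term is -0.4Δ_oct = -42 kJ/mol, with no excess pairing.
For low-spin the configuration is t2g^6 e_g^0: orbital energy -2.4 × 104 = -250 kJ/mol, and 2 additional pairs relative to high-spin add 608 kJ/mol, giving 358 kJ/mol.
The difference is 358 − (-42) = 400 kJ/mol, so high-spin lies lower.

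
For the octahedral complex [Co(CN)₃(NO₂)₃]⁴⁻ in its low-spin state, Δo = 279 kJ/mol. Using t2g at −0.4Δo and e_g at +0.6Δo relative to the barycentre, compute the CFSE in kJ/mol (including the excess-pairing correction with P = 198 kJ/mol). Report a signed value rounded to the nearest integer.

-304

Ligand charges: 3×(-1) from CN⁻ and 3×(-1) from NO₂⁻ sum to -6; with overall charge -4, Co is +2.
Group 9 minus oxidation state +2 gives a d⁷ configuration for Co²⁺.
Electron filling gives t2g^6 e_g^1.
The orbital stabilization is -1.8Δo = -1.8 × 279 = -502 kJ/mol.
High-spin d⁷ would be t2g^5 e_g^2 with 2 pairs; low-spin has 3, so 1 excess pair costs +1P = +198 kJ/mol.
Net CFSE = -502 + 198 = -304 kJ/mol.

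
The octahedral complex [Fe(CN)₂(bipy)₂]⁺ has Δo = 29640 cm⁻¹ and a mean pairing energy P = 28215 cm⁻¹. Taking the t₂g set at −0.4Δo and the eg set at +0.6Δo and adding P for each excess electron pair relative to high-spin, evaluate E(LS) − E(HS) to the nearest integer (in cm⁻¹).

-2850

Ligand charges: 2×(-1) from CN⁻ and 2×(+0) from bipy sum to -2; with overall charge +1, Fe is +3.
Fe³⁺: group 8, so d-count = 8 − 3 = 5.
In the high-spin limit (t₂g³ eg²) the orbital term is 0.0Δo = 0 cm⁻¹, with no excess pairing.
Low-spin t₂g⁵ eg⁰ gives -2.0Δo = -59280 cm⁻¹, but forming 2 extra pairs costs 2P = 56430 cm⁻¹, so E(LS) = -59280 + 56430 = -2850 cm⁻¹.
E(LS) − E(HS) = -2850 − (0) = -2850 cm⁻¹.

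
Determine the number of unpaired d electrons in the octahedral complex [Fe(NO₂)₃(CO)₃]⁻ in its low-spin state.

Ligand charges: 3×(-1) from NO₂⁻ and 3×(+0) from CO sum to -3; with overall charge -1, Fe is +2.
Fe²⁺: group 8, so d-count = 8 − 2 = 6.
Configuration: t2g^6 e_g^0, giving 0 unpaired electrons.

0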